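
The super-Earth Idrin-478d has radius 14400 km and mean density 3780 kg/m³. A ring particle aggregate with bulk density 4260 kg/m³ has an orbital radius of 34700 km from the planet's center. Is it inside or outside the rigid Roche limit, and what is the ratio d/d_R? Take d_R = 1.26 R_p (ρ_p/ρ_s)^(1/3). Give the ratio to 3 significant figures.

outside; d/d_R ≈ 1.99

d_R = 1.26 × (14400 km) × (3780/4260)^(1/3) = 17440 km
d/d_R = (34700) / (17440) = 1.99
Since d/d_R > 1, the body is outside the Roche limit.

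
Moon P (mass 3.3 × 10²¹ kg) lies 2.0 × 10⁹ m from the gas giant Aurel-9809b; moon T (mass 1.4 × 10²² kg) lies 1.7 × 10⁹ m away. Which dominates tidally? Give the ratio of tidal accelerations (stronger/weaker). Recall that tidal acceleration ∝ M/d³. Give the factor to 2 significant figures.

Compare M/d³ for the two perturbers:
Moon P: (3.3 × 10²¹) / (2.0 × 10⁹)³ = 4.125 × 10⁻⁷
Moon T: (1.4 × 10²²) / (1.7 × 10⁹)³ = 2.850 × 10⁻⁶
Ratio (larger/smaller) = 6.9

Moon T, by a factor of ≈ 6.9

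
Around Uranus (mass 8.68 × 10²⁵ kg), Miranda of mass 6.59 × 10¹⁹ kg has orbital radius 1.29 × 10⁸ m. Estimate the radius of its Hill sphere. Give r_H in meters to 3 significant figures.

8.16 × 10⁵ m

r_H ≈ a (m/3M)^(1/3)
    = (1.29 × 10⁸) × (6.59 × 10¹⁹ / (3 × 8.68 × 10²⁵))^(1/3)
    = 8.16 × 10⁵ m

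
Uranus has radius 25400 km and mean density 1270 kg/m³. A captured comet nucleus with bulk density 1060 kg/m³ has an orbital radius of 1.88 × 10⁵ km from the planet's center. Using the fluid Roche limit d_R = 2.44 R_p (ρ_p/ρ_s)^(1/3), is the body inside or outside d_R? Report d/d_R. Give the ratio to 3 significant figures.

outside; d/d_R ≈ 2.86

d_R = 2.44 × (25400 km) × (1270/1060)^(1/3) = 65820 km
d/d_R = (1.88 × 10⁵) / (65820) = 2.86
Since d/d_R > 1, the body is outside the Roche limit.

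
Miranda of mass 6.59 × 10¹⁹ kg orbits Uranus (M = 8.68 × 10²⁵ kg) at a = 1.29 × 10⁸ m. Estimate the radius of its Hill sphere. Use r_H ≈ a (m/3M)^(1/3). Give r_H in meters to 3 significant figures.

8.16 × 10⁵ m

r_H ≈ a (m/3M)^(1/3)
    = (1.29 × 10⁸) × (6.59 × 10¹⁹ / (3 × 8.68 × 10²⁵))^(1/3)
    = 8.16 × 10⁵ m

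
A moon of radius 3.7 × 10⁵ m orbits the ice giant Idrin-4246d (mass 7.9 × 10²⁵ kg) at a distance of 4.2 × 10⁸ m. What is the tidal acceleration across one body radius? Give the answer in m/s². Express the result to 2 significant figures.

5.3 × 10⁻⁵ m/s²

a_tidal = 2GMr/d³
        = 2 × (6.674 × 10⁻¹¹) × (7.9 × 10²⁵) × (3.7 × 10⁵) / (4.2 × 10⁸)³
        = 5.3 × 10⁻⁵ m/s²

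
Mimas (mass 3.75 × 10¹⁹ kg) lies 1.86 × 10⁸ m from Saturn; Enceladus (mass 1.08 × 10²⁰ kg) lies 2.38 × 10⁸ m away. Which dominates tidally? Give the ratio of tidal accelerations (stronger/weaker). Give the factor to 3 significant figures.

Enceladus, by a factor of ≈ 1.37

Compare M/d³ for the two perturbers:
Mimas: (3.75 × 10¹⁹) / (1.86 × 10⁸)³ = 5.828 × 10⁻⁶
Enceladus: (1.08 × 10²⁰) / (2.38 × 10⁸)³ = 8.011 × 10⁻⁶
Ratio (larger/smaller) = 1.37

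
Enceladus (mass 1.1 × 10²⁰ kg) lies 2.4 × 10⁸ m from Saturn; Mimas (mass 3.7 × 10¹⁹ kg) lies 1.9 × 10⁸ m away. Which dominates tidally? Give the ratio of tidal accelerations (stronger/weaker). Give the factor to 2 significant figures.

The tide-raising term goes as M/d³ (the gradient of a 1/d² field).
Enceladus: (1.1 × 10²⁰) / (2.4 × 10⁸)³ = 7.957 × 10⁻⁶
Mimas: (3.7 × 10¹⁹) / (1.9 × 10⁸)³ = 5.394 × 10⁻⁶
Ratio (larger/smaller) = 1.5

Enceladus, by a factor of ≈ 1.5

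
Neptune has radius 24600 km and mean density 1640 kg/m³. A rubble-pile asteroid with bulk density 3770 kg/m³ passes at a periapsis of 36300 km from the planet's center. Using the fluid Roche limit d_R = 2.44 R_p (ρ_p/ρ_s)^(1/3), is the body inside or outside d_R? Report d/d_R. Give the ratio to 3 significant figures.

d_R = 2.44 × (24600 km) × (1640/3770)^(1/3) = 45480 km
d/d_R = (36300) / (45480) = 0.798
Since d/d_R < 1, the body is inside the Roche limit.

inside; d/d_R ≈ 0.798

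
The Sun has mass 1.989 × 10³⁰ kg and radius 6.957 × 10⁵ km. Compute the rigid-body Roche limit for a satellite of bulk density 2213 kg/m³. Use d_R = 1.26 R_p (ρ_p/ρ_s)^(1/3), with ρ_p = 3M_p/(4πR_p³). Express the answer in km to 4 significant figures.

ρ_p = 3M_p/(4πR_p³) = 3 × (1.989 × 10³⁰) / (4π × (6.957 × 10⁸ m)³) = 1410 kg/m³
d_R = 1.26 × 6.957 × 10⁵ km × (1410/2213)^(1/3)
    = 7.543 × 10⁵ km

7.543 × 10⁵ km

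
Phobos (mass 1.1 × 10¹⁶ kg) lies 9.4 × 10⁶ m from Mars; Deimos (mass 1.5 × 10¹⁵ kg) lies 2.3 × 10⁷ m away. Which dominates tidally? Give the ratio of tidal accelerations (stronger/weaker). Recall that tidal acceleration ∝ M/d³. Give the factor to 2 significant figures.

Phobos, by a factor of ≈ 110

Tidal stretch scales as M/d³; compute that for each body.
Phobos: (1.1 × 10¹⁶) / (9.4 × 10⁶)³ = 1.324 × 10⁻⁵
Deimos: (1.5 × 10¹⁵) / (2.3 × 10⁷)³ = 1.233 × 10⁻⁷
Ratio (larger/smaller) = 110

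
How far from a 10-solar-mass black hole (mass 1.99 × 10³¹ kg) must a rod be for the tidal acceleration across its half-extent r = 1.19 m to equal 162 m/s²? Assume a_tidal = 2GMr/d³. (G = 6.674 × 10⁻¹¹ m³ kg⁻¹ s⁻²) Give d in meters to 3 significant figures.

2GMr/d³ = a_tidal  ⇒  d = (2GMr / a_tidal)^(1/3)
d = (2 × 6.674×10⁻¹¹ × (1.99 × 10³¹) × (1.19) / (162))^(1/3)
  = 2.69 × 10⁶ m

2.69 × 10⁶ m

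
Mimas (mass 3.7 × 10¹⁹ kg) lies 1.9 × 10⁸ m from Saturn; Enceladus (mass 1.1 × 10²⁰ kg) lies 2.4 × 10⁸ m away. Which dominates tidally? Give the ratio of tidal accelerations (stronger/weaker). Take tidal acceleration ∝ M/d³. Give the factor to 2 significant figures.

Tidal stretch scales as M/d³; compute that for each body.
Mimas: (3.7 × 10¹⁹) / (1.9 × 10⁸)³ = 5.394 × 10⁻⁶
Enceladus: (1.1 × 10²⁰) / (2.4 × 10⁸)³ = 7.957 × 10⁻⁶
Ratio (larger/smaller) = 1.5

Enceladus, by a factor of ≈ 1.5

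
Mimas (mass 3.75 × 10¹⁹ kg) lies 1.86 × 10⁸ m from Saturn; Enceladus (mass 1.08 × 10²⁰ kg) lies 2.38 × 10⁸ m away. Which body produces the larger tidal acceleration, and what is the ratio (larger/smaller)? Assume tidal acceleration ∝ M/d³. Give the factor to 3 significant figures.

Enceladus, by a factor of ≈ 1.37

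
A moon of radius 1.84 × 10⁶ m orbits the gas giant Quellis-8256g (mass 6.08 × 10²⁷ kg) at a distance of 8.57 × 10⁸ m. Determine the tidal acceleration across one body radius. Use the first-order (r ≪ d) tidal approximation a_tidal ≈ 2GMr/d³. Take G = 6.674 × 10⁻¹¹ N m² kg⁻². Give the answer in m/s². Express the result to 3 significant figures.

Differencing GM/(d−r)² and GM/d² to first order in r/d gives 2GMr/d³.
Δa = 2GMr/d³
   = 2 × (6.674 × 10⁻¹¹) × (6.08 × 10²⁷) × (1.84 × 10⁶) / (8.57 × 10⁸)³
   = 2.37 × 10⁻³ m/s²

2.37 × 10⁻³ m/s²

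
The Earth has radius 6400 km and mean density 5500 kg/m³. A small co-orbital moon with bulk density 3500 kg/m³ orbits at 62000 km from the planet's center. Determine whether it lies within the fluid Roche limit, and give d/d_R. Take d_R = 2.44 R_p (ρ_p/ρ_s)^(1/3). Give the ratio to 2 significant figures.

outside; d/d_R ≈ 3.4

d_R = 2.44 × (6400 km) × (5500/3500)^(1/3) = 18160 km
d/d_R = (62000) / (18160) = 3.4
Since d/d_R > 1, the body is outside the Roche limit.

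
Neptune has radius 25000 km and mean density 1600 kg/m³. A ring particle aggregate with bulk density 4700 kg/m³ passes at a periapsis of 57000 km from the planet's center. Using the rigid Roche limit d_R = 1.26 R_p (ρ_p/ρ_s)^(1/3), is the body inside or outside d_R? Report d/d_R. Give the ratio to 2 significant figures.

outside; d/d_R ≈ 2.6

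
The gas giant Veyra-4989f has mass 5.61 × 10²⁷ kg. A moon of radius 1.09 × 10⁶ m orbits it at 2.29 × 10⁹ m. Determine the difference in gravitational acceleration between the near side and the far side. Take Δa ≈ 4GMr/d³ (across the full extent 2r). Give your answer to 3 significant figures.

Δa = 4GMr/d³
   = 4 × (6.674 × 10⁻¹¹) × (5.61 × 10²⁷) × (1.09 × 10⁶) / (2.29 × 10⁹)³
   = 1.36 × 10⁻⁴ m/s²

1.36 × 10⁻⁴ m/s²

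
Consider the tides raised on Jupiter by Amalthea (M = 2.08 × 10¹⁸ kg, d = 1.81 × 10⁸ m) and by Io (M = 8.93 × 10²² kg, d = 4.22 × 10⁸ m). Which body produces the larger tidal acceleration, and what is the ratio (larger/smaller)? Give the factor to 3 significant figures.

Io, by a factor of ≈ 3390

The tide-raising term goes as M/d³ (the gradient of a 1/d² field).
Amalthea: (2.08 × 10¹⁸) / (1.81 × 10⁸)³ = 3.508 × 10⁻⁷
Io: (8.93 × 10²²) / (4.22 × 10⁸)³ = 1.188 × 10⁻³
Ratio (larger/smaller) = 3390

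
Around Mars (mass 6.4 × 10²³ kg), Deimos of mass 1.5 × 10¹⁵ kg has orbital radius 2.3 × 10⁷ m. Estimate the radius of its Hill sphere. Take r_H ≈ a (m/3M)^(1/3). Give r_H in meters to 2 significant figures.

2.1 × 10⁴ m

r_H ≈ a (m/3M)^(1/3)
    = (2.3 × 10⁷) × (1.5 × 10¹⁵ / (3 × 6.4 × 10²³))^(1/3)
    = 2.1 × 10⁴ m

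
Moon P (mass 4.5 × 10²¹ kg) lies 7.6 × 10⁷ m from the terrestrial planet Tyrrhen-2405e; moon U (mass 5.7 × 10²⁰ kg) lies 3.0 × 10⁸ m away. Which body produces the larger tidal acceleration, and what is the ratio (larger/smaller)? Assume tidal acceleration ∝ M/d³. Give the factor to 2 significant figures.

Moon P, by a factor of ≈ 490

The tide-raising term goes as M/d³ (the gradient of a 1/d² field).
Moon P: (4.5 × 10²¹) / (7.6 × 10⁷)³ = 1.025 × 10⁻²
Moon U: (5.7 × 10²⁰) / (3.0 × 10⁸)³ = 2.111 × 10⁻⁵
Ratio (larger/smaller) = 490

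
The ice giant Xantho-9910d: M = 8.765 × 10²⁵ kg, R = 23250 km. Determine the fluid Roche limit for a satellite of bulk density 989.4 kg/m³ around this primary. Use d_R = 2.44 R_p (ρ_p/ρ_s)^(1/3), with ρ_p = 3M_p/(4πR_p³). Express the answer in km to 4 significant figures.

ρ_p = 3M_p/(4πR_p³) = 3 × (8.765 × 10²⁵) / (4π × (2.325 × 10⁷ m)³) = 1665 kg/m³
d_R = 2.44 × 23250 km × (1665/989.4)^(1/3)
    = 67480 km

67480 km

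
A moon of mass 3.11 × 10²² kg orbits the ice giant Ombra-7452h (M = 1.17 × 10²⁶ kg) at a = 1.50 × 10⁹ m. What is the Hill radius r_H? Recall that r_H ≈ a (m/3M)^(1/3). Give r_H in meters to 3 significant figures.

6.69 × 10⁷ m

r_H ≈ a (m/3M)^(1/3)
    = (1.50 × 10⁹) × (3.11 × 10²² / (3 × 1.17 × 10²⁶))^(1/3)
    = 6.69 × 10⁷ m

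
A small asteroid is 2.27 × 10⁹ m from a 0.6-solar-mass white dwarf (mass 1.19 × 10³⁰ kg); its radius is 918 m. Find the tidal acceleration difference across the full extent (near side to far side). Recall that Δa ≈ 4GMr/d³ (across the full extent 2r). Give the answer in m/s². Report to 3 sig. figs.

Near-to-far spans 2r, so the tidal difference is twice the near-to-center value: 4GMr/d³.
Δg = 4GMr/d³
   = 4 × (6.674 × 10⁻¹¹) × (1.19 × 10³⁰) × (918) / (2.27 × 10⁹)³
   = 2.49 × 10⁻⁵ m/s²

2.49 × 10⁻⁵ m/s²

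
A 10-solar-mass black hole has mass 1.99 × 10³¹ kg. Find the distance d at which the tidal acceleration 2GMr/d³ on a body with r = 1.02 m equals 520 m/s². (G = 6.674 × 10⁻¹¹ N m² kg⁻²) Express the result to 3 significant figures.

1.73 × 10⁶ m

2GMr/d³ = a_tidal  ⇒  d = (2GMr / a_tidal)^(1/3)
d = (2 × 6.674×10⁻¹¹ × (1.99 × 10³¹) × (1.02) / (520))^(1/3)
  = 1.73 × 10⁶ m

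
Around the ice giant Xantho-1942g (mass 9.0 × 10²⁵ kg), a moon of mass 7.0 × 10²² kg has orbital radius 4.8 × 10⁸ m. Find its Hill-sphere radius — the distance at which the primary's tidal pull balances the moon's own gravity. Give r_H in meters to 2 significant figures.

3.1 × 10⁷ m

r_H ≈ a (m/3M)^(1/3)
    = (4.8 × 10⁸) × (7.0 × 10²² / (3 × 9.0 × 10²⁵))^(1/3)
    = 3.1 × 10⁷ m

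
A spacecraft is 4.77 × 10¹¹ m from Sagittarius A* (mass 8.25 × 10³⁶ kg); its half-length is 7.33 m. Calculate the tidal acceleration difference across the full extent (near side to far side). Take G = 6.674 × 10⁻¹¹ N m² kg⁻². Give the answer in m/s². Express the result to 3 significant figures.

Near-to-far spans 2r, so the tidal difference is twice the near-to-center value: 4GMr/d³.
a_tidal = 4GMr/d³
        = 4 × (6.674 × 10⁻¹¹) × (8.25 × 10³⁶) × (7.33) / (4.77 × 10¹¹)³
        = 1.49 × 10⁻⁷ m/s²

1.49 × 10⁻⁷ m/s²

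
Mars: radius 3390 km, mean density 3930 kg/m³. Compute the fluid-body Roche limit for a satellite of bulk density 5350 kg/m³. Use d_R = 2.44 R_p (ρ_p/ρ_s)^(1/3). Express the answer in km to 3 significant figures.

7460 km

d_R = 2.44 × 3390 km × (3930/5350)^(1/3)
    = 7460 km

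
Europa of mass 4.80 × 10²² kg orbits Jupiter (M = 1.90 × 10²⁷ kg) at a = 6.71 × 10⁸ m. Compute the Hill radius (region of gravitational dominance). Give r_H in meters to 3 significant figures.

r_H ≈ a (m/3M)^(1/3)
    = (6.71 × 10⁸) × (4.80 × 10²² / (3 × 1.90 × 10²⁷))^(1/3)
    = 1.37 × 10⁷ m

1.37 × 10⁷ m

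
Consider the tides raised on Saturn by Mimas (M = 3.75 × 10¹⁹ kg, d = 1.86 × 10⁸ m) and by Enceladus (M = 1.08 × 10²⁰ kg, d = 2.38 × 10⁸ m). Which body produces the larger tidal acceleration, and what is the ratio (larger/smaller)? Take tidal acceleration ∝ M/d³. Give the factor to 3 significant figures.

Compare M/d³ for the two perturbers:
Mimas: (3.75 × 10¹⁹) / (1.86 × 10⁸)³ = 5.828 × 10⁻⁶
Enceladus: (1.08 × 10²⁰) / (2.38 × 10⁸)³ = 8.011 × 10⁻⁶
Ratio (larger/smaller) = 1.37

Enceladus, by a factor of ≈ 1.37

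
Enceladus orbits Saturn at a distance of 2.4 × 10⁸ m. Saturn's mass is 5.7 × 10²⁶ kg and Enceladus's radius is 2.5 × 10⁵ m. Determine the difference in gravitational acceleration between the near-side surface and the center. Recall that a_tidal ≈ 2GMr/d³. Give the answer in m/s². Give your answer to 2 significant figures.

Since r ≪ d, expand the inverse-square field across one radius to get the leading 2GMr/d³ term.
Δa = 2GMr/d³
   = 2 × (6.674 × 10⁻¹¹) × (5.7 × 10²⁶) × (2.5 × 10⁵) / (2.4 × 10⁸)³
   = 1.4 × 10⁻³ m/s²

1.4 × 10⁻³ m/s²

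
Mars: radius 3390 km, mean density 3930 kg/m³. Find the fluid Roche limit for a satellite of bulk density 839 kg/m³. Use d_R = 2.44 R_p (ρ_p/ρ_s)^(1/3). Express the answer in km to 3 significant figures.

d_R = 2.44 × 3390 km × (3930/839)^(1/3)
    = 13800 km

13800 km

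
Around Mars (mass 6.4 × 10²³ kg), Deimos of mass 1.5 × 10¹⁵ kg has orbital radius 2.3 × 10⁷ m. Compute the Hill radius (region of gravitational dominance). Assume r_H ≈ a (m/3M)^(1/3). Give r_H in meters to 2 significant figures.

r_H ≈ a (m/3M)^(1/3)
    = (2.3 × 10⁷) × (1.5 × 10¹⁵ / (3 × 6.4 × 10²³))^(1/3)
    = 2.1 × 10⁴ m

2.1 × 10⁴ m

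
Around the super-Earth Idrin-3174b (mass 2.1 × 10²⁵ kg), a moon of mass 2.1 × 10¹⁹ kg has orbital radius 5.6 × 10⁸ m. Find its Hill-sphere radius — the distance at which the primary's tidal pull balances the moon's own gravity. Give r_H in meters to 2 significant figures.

r_H ≈ a (m/3M)^(1/3)
    = (5.6 × 10⁸) × (2.1 × 10¹⁹ / (3 × 2.1 × 10²⁵))^(1/3)
    = 3.9 × 10⁶ m

3.9 × 10⁶ m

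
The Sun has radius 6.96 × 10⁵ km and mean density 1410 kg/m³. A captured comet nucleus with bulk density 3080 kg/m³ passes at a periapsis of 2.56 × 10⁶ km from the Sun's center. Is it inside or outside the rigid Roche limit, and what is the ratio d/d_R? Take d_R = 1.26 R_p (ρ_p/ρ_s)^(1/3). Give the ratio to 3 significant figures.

d_R = 1.26 × (6.96 × 10⁵ km) × (1410/3080)^(1/3) = 6.759 × 10⁵ km
d/d_R = (2.56 × 10⁶) / (6.759 × 10⁵) = 3.79
Since d/d_R > 1, the body is outside the Roche limit.

outside; d/d_R ≈ 3.79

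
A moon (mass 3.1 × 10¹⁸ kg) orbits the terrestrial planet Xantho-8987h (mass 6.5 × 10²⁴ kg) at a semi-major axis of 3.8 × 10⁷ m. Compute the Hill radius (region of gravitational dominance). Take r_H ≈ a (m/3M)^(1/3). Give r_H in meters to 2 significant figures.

r_H ≈ a (m/3M)^(1/3)
    = (3.8 × 10⁷) × (3.1 × 10¹⁸ / (3 × 6.5 × 10²⁴))^(1/3)
    = 2.1 × 10⁵ m

2.1 × 10⁵ m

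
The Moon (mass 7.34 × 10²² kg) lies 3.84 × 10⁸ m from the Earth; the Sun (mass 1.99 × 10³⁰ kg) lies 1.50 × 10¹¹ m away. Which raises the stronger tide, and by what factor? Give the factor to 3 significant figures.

The Moon, by a factor of ≈ 2.20

Tidal acceleration ∝ M/d³, so compare M/d³ for each.
The Moon: (7.34 × 10²²) / (3.84 × 10⁸)³ = 1.296 × 10⁻³
The Sun: (1.99 × 10³⁰) / (1.50 × 10¹¹)³ = 5.896 × 10⁻⁴
Ratio (larger/smaller) = 2.20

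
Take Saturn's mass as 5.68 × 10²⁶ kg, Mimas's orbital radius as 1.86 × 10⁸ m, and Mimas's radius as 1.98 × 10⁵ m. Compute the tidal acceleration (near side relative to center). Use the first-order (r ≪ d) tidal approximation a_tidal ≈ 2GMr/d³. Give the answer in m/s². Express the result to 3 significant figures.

2.33 × 10⁻³ m/s²

Since r ≪ d, expand the inverse-square field across one radius to get the leading 2GMr/d³ term.
a_tidal = 2GMr/d³
        = 2 × (6.674 × 10⁻¹¹) × (5.68 × 10²⁶) × (1.98 × 10⁵) / (1.86 × 10⁸)³
        = 2.33 × 10⁻³ m/s²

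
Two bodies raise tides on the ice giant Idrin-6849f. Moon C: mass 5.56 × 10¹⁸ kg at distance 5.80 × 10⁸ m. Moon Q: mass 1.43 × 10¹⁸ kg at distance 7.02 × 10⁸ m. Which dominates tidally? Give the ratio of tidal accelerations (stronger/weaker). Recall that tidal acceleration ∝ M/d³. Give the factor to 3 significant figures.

Compare M/d³ for the two perturbers:
Moon C: (5.56 × 10¹⁸) / (5.80 × 10⁸)³ = 2.850 × 10⁻⁸
Moon Q: (1.43 × 10¹⁸) / (7.02 × 10⁸)³ = 4.134 × 10⁻⁹
Ratio (larger/smaller) = 6.89

Moon C, by a factor of ≈ 6.89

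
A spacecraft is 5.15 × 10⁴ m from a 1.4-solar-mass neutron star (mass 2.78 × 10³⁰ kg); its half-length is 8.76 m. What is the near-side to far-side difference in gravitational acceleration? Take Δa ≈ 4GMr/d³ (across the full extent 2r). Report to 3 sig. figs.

Δg = 4GMr/d³
   = 4 × (6.674 × 10⁻¹¹) × (2.78 × 10³⁰) × (8.76) / (5.15 × 10⁴)³
   = 4.76 × 10⁷ m/s²

4.76 × 10⁷ m/s²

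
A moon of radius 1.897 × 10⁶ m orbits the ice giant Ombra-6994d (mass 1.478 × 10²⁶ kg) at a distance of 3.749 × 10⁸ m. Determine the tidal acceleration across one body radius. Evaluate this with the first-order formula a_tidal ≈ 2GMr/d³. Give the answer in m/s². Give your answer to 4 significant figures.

7.103 × 10⁻⁴ m/s²

Δa = 2GMr/d³
   = 2 × (6.674 × 10⁻¹¹) × (1.478 × 10²⁶) × (1.897 × 10⁶) / (3.749 × 10⁸)³
   = 7.103 × 10⁻⁴ m/s²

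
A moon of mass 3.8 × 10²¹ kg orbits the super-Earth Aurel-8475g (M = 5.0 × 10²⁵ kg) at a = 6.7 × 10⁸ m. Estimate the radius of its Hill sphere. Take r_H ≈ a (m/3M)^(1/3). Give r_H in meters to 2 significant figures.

2.0 × 10⁷ m

r_H ≈ a (m/3M)^(1/3)
    = (6.7 × 10⁸) × (3.8 × 10²¹ / (3 × 5.0 × 10²⁵))^(1/3)
    = 2.0 × 10⁷ m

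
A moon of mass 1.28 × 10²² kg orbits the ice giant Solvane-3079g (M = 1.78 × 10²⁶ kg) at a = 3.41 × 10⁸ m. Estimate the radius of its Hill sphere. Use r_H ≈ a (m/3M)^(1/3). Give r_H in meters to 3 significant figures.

r_H ≈ a (m/3M)^(1/3)
    = (3.41 × 10⁸) × (1.28 × 10²² / (3 × 1.78 × 10²⁶))^(1/3)
    = 9.83 × 10⁶ m

9.83 × 10⁶ m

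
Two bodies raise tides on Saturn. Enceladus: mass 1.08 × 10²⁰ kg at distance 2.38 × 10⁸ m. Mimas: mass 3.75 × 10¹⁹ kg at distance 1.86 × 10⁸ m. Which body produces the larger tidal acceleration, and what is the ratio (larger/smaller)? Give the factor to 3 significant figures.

Tidal stretch scales as M/d³; compute that for each body.
Enceladus: (1.08 × 10²⁰) / (2.38 × 10⁸)³ = 8.011 × 10⁻⁶
Mimas: (3.75 × 10¹⁹) / (1.86 × 10⁸)³ = 5.828 × 10⁻⁶
Ratio (larger/smaller) = 1.37

Enceladus, by a factor of ≈ 1.37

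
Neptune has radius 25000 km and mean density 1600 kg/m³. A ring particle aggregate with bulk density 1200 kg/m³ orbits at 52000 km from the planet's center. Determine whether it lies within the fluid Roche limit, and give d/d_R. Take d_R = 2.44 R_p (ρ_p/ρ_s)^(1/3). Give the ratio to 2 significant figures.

d_R = 2.44 × (25000 km) × (1600/1200)^(1/3) = 67140 km
d/d_R = (52000) / (67140) = 0.77
Since d/d_R < 1, the body is inside the Roche limit.

inside; d/d_R ≈ 0.77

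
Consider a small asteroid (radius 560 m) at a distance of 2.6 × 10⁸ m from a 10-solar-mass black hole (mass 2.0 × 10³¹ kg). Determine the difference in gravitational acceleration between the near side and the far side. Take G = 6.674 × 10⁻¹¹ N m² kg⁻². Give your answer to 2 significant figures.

1.7 × 10⁻¹ m/s²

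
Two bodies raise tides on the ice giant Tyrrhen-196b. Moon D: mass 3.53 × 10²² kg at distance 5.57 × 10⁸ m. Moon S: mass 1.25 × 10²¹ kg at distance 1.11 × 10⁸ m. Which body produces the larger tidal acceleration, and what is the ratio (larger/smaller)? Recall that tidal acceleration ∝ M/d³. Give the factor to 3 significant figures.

Moon S, by a factor of ≈ 4.47

The tide-raising term goes as M/d³ (the gradient of a 1/d² field).
Moon D: (3.53 × 10²²) / (5.57 × 10⁸)³ = 2.043 × 10⁻⁴
Moon S: (1.25 × 10²¹) / (1.11 × 10⁸)³ = 9.140 × 10⁻⁴
Ratio (larger/smaller) = 4.47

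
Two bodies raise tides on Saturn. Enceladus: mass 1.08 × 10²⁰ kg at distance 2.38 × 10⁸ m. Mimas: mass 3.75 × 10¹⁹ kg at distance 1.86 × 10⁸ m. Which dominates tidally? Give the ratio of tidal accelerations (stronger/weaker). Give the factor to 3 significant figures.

Compare M/d³ for the two perturbers:
Enceladus: (1.08 × 10²⁰) / (2.38 × 10⁸)³ = 8.011 × 10⁻⁶
Mimas: (3.75 × 10¹⁹) / (1.86 × 10⁸)³ = 5.828 × 10⁻⁶
Ratio (larger/smaller) = 1.37

Enceladus, by a factor of ≈ 1.37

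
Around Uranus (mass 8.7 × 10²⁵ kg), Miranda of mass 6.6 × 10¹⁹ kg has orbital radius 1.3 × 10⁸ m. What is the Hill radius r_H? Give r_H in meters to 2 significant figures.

r_H ≈ a (m/3M)^(1/3)
    = (1.3 × 10⁸) × (6.6 × 10¹⁹ / (3 × 8.7 × 10²⁵))^(1/3)
    = 8.2 × 10⁵ m

8.2 × 10⁵ m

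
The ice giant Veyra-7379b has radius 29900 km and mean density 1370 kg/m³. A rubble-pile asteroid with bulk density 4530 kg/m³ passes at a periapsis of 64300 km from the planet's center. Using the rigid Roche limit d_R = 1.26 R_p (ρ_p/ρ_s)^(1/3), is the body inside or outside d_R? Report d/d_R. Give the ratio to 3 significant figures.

d_R = 1.26 × (29900 km) × (1370/4530)^(1/3) = 25290 km
d/d_R = (64300) / (25290) = 2.54
Since d/d_R > 1, the body is outside the Roche limit.

outside; d/d_R ≈ 2.54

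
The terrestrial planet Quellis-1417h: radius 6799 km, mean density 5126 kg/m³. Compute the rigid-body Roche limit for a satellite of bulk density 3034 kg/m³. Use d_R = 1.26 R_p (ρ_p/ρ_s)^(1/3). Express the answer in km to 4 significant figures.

d_R = 1.26 × 6799 km × (5126/3034)^(1/3)
    = 10200 km

10200 km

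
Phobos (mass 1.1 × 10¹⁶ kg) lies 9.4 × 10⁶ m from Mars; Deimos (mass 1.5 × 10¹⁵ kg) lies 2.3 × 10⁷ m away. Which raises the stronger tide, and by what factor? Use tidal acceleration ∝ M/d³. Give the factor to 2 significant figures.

Phobos, by a factor of ≈ 110

Tidal stretch scales as M/d³; compute that for each body.
Phobos: (1.1 × 10¹⁶) / (9.4 × 10⁶)³ = 1.324 × 10⁻⁵
Deimos: (1.5 × 10¹⁵) / (2.3 × 10⁷)³ = 1.233 × 10⁻⁷
Ratio (larger/smaller) = 110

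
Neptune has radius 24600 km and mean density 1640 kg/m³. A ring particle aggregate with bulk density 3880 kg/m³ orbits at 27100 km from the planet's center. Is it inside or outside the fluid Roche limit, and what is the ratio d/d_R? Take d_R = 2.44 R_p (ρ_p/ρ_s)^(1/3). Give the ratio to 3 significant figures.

d_R = 2.44 × (24600 km) × (1640/3880)^(1/3) = 45050 km
d/d_R = (27100) / (45050) = 0.602
Since d/d_R < 1, the body is inside the Roche limit.

inside; d/d_R ≈ 0.602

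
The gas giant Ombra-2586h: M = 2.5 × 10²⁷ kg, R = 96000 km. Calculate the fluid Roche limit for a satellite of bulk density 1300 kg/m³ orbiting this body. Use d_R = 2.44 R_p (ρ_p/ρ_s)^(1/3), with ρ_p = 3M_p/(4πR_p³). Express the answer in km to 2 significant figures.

ρ_p = 3M_p/(4πR_p³) = 3 × (2.5 × 10²⁷) / (4π × (9.6 × 10⁷ m)³) = 670 kg/m³
d_R = 2.44 × 96000 km × (670/1300)^(1/3)
    = 1.9 × 10⁵ km

1.9 × 10⁵ km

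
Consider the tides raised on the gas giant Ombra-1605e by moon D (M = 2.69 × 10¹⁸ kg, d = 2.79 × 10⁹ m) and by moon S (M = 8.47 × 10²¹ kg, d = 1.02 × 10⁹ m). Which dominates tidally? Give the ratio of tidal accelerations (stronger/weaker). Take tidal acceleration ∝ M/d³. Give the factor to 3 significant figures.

Moon S, by a factor of ≈ 64400

Compare M/d³ for the two perturbers:
Moon D: (2.69 × 10¹⁸) / (2.79 × 10⁹)³ = 1.239 × 10⁻¹⁰
Moon S: (8.47 × 10²¹) / (1.02 × 10⁹)³ = 7.981 × 10⁻⁶
Ratio (larger/smaller) = 64400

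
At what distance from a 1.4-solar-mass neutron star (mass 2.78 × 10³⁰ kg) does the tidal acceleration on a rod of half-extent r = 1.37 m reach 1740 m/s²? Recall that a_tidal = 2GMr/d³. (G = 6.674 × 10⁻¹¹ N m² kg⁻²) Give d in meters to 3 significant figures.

6.64 × 10⁵ m

2GMr/d³ = a_tidal  ⇒  d = (2GMr / a_tidal)^(1/3)
d = (2 × 6.674×10⁻¹¹ × (2.78 × 10³⁰) × (1.37) / (1740))^(1/3)
  = 6.64 × 10⁵ m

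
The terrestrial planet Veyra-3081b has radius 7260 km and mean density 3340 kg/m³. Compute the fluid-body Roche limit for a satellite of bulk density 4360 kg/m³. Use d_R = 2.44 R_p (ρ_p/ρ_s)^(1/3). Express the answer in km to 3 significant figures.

d_R = 2.44 × 7260 km × (3340/4360)^(1/3)
    = 16200 km

16200 km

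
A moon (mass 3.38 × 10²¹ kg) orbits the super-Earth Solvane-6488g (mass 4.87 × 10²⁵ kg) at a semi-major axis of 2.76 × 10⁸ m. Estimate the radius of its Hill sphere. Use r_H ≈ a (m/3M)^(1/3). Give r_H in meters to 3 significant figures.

7.86 × 10⁶ m

r_H ≈ a (m/3M)^(1/3)
    = (2.76 × 10⁸) × (3.38 × 10²¹ / (3 × 4.87 × 10²⁵))^(1/3)
    = 7.86 × 10⁶ m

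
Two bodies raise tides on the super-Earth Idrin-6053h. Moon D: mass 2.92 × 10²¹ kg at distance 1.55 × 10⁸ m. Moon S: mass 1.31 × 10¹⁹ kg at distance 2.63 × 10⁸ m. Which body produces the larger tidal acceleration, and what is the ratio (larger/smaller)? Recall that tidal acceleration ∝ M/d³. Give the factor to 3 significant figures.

Tidal stretch scales as M/d³; compute that for each body.
Moon D: (2.92 × 10²¹) / (1.55 × 10⁸)³ = 7.841 × 10⁻⁴
Moon S: (1.31 × 10¹⁹) / (2.63 × 10⁸)³ = 7.201 × 10⁻⁷
Ratio (larger/smaller) = 1090

Moon D, by a factor of ≈ 1090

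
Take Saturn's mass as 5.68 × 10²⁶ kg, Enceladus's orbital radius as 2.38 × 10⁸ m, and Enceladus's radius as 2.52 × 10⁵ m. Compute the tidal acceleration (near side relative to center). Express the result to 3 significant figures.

1.42 × 10⁻³ m/s²

a_tidal = 2GMr/d³
        = 2 × (6.674 × 10⁻¹¹) × (5.68 × 10²⁶) × (2.52 × 10⁵) / (2.38 × 10⁸)³
        = 1.42 × 10⁻³ m/s²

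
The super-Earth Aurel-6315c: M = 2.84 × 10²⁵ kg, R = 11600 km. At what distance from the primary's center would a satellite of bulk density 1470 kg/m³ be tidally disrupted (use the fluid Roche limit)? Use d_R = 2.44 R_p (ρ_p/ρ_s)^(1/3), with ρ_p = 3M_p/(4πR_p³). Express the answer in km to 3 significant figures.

40600 km

ρ_p = 3M_p/(4πR_p³) = 3 × (2.84 × 10²⁵) / (4π × (1.16 × 10⁷ m)³) = 4340 kg/m³
d_R = 2.44 × 11600 km × (4340/1470)^(1/3)
    = 40600 km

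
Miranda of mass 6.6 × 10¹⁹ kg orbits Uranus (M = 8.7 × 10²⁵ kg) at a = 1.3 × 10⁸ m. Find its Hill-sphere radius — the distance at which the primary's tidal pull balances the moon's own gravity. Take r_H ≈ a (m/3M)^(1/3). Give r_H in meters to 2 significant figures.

8.2 × 10⁵ m

r_H ≈ a (m/3M)^(1/3)
    = (1.3 × 10⁸) × (6.6 × 10¹⁹ / (3 × 8.7 × 10²⁵))^(1/3)
    = 8.2 × 10⁵ m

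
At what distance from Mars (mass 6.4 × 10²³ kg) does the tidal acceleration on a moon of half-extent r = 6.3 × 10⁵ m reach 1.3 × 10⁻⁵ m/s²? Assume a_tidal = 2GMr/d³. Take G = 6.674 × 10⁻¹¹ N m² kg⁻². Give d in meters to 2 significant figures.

1.6 × 10⁸ m

2GMr/d³ = a_tidal  ⇒  d = (2GMr / a_tidal)^(1/3)
d = (2 × 6.674×10⁻¹¹ × (6.4 × 10²³) × (6.3 × 10⁵) / (1.3 × 10⁻⁵))^(1/3)
  = 1.6 × 10⁸ m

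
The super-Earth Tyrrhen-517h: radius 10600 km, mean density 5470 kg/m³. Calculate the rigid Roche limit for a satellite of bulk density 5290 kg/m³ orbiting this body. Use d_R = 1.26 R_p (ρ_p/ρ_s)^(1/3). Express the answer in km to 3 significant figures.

13500 km

d_R = 1.26 × 10600 km × (5470/5290)^(1/3)
    = 13500 km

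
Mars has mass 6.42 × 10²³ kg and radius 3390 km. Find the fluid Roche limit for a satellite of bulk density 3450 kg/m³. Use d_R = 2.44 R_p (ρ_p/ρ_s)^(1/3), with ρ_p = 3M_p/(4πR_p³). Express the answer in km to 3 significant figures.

ρ_p = 3M_p/(4πR_p³) = 3 × (6.42 × 10²³) / (4π × (3.39 × 10⁶ m)³) = 3930 kg/m³
d_R = 2.44 × 3390 km × (3930/3450)^(1/3)
    = 8640 km

8640 km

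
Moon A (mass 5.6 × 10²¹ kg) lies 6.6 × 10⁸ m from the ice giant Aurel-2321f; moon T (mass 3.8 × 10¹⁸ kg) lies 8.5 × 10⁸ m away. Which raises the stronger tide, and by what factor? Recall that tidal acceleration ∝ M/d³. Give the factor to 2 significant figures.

Moon A, by a factor of ≈ 3100

Tidal stretch scales as M/d³; compute that for each body.
Moon A: (5.6 × 10²¹) / (6.6 × 10⁸)³ = 1.948 × 10⁻⁵
Moon T: (3.8 × 10¹⁸) / (8.5 × 10⁸)³ = 6.188 × 10⁻⁹
Ratio (larger/smaller) = 3100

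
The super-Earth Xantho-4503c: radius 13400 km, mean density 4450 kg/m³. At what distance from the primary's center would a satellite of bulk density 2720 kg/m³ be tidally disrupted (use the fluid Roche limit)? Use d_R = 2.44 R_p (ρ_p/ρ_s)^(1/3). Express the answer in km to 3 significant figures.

d_R = 2.44 × 13400 km × (4450/2720)^(1/3)
    = 38500 km

38500 km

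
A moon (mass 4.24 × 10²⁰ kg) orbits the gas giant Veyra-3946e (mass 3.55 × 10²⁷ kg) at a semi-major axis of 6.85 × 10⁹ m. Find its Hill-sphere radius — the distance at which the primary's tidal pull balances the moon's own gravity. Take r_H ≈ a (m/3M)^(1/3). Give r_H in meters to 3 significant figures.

r_H ≈ a (m/3M)^(1/3)
    = (6.85 × 10⁹) × (4.24 × 10²⁰ / (3 × 3.55 × 10²⁷))^(1/3)
    = 2.34 × 10⁷ m

2.34 × 10⁷ m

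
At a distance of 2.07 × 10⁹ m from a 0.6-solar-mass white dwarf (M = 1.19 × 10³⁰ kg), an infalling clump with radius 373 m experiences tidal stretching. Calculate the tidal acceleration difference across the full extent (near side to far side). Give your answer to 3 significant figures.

1.34 × 10⁻⁵ m/s²

a_tidal = 4GMr/d³
        = 4 × (6.674 × 10⁻¹¹) × (1.19 × 10³⁰) × (373) / (2.07 × 10⁹)³
        = 1.34 × 10⁻⁵ m/s²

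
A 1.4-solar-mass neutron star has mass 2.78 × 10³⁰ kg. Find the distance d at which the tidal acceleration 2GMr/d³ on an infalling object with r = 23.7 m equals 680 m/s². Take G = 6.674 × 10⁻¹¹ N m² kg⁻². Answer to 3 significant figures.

2GMr/d³ = a_tidal  ⇒  d = (2GMr / a_tidal)^(1/3)
d = (2 × 6.674×10⁻¹¹ × (2.78 × 10³⁰) × (23.7) / (680))^(1/3)
  = 2.35 × 10⁶ m

2.35 × 10⁶ m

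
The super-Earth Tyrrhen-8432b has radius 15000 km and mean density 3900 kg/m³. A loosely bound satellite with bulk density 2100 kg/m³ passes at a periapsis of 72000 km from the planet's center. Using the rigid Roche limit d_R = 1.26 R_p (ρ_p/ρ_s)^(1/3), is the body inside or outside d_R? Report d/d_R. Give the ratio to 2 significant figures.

d_R = 1.26 × (15000 km) × (3900/2100)^(1/3) = 23230 km
d/d_R = (72000) / (23230) = 3.1
Since d/d_R > 1, the body is outside the Roche limit.

outside; d/d_R ≈ 3.1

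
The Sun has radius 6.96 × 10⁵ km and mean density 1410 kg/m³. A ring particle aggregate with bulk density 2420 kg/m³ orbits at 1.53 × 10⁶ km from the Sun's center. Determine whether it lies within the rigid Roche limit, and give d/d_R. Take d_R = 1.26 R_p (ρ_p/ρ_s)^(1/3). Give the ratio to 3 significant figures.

d_R = 1.26 × (6.96 × 10⁵ km) × (1410/2420)^(1/3) = 7.325 × 10⁵ km
d/d_R = (1.53 × 10⁶) / (7.325 × 10⁵) = 2.09
Since d/d_R > 1, the body is outside the Roche limit.

outside; d/d_R ≈ 2.09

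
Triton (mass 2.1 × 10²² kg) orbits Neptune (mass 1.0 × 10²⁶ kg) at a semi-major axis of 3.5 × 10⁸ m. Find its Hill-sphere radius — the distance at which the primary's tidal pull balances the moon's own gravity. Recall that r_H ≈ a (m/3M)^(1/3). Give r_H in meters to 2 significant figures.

r_H ≈ a (m/3M)^(1/3)
    = (3.5 × 10⁸) × (2.1 × 10²² / (3 × 1.0 × 10²⁶))^(1/3)
    = 1.4 × 10⁷ m

1.4 × 10⁷ m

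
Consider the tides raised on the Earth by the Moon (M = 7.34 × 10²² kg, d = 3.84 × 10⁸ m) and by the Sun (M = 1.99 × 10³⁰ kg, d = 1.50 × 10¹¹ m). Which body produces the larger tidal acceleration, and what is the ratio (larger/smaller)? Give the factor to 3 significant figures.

Compare M/d³ for the two perturbers:
The Moon: (7.34 × 10²²) / (3.84 × 10⁸)³ = 1.296 × 10⁻³
The Sun: (1.99 × 10³⁰) / (1.50 × 10¹¹)³ = 5.896 × 10⁻⁴
Ratio (larger/smaller) = 2.20

The Moon, by a factor of ≈ 2.20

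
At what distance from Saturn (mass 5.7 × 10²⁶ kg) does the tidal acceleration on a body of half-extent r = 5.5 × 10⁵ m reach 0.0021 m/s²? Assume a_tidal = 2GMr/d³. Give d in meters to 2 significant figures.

2GMr/d³ = a_tidal  ⇒  d = (2GMr / a_tidal)^(1/3)
d = (2 × 6.674×10⁻¹¹ × (5.7 × 10²⁶) × (5.5 × 10⁵) / (0.0021))^(1/3)
  = 2.7 × 10⁸ m

2.7 × 10⁸ m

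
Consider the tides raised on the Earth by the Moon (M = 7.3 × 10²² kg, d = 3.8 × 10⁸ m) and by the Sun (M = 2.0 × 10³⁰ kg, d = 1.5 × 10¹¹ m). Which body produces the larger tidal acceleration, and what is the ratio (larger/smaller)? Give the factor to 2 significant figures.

The Moon, by a factor of ≈ 2.2

Compare M/d³ for the two perturbers:
The Moon: (7.3 × 10²²) / (3.8 × 10⁸)³ = 1.330 × 10⁻³
The Sun: (2.0 × 10³⁰) / (1.5 × 10¹¹)³ = 5.926 × 10⁻⁴
Ratio (larger/smaller) = 2.2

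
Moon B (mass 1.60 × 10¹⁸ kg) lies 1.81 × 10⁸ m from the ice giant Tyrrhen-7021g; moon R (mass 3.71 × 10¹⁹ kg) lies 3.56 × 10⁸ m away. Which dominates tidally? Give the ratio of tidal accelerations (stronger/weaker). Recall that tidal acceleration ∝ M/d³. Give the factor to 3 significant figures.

Tidal stretch scales as M/d³; compute that for each body.
Moon B: (1.60 × 10¹⁸) / (1.81 × 10⁸)³ = 2.698 × 10⁻⁷
Moon R: (3.71 × 10¹⁹) / (3.56 × 10⁸)³ = 8.223 × 10⁻⁷
Ratio (larger/smaller) = 3.05

Moon R, by a factor of ≈ 3.05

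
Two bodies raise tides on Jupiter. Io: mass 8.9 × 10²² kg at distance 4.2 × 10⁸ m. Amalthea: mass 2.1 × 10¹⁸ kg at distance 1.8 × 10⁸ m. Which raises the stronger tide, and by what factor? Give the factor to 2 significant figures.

The tide-raising term goes as M/d³ (the gradient of a 1/d² field).
Io: (8.9 × 10²²) / (4.2 × 10⁸)³ = 1.201 × 10⁻³
Amalthea: (2.1 × 10¹⁸) / (1.8 × 10⁸)³ = 3.601 × 10⁻⁷
Ratio (larger/smaller) = 3300

Io, by a factor of ≈ 3300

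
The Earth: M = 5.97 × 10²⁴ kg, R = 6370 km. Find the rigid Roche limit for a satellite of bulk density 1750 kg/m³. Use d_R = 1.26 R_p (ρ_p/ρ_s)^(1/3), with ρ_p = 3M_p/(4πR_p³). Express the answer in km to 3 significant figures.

ρ_p = 3M_p/(4πR_p³) = 3 × (5.97 × 10²⁴) / (4π × (6.37 × 10⁶ m)³) = 5510 kg/m³
d_R = 1.26 × 6370 km × (5510/1750)^(1/3)
    = 11800 km

11800 km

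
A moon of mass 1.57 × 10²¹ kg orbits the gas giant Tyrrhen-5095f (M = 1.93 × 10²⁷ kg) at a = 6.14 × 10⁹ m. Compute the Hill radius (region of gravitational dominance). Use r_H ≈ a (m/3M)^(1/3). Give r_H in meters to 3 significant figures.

r_H ≈ a (m/3M)^(1/3)
    = (6.14 × 10⁹) × (1.57 × 10²¹ / (3 × 1.93 × 10²⁷))^(1/3)
    = 3.97 × 10⁷ m

3.97 × 10⁷ m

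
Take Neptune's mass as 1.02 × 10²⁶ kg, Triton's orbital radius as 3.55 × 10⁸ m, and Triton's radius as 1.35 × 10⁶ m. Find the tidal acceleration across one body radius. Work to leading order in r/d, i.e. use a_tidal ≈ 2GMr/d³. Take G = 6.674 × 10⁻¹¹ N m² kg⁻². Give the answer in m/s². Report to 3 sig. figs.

a_tidal = 2GMr/d³
        = 2 × (6.674 × 10⁻¹¹) × (1.02 × 10²⁶) × (1.35 × 10⁶) / (3.55 × 10⁸)³
        = 4.11 × 10⁻⁴ m/s²

4.11 × 10⁻⁴ m/s²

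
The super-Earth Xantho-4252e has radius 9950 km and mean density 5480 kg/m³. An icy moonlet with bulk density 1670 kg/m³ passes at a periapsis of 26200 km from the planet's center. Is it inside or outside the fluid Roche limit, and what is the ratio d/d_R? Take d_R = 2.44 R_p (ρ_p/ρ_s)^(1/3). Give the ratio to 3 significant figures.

d_R = 2.44 × (9950 km) × (5480/1670)^(1/3) = 36080 km
d/d_R = (26200) / (36080) = 0.726
Since d/d_R < 1, the body is inside the Roche limit.

inside; d/d_R ≈ 0.726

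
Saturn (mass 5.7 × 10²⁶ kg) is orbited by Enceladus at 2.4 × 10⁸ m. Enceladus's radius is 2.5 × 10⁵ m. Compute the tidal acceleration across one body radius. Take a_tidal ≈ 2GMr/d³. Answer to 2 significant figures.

Δg = 2GMr/d³
   = 2 × (6.674 × 10⁻¹¹) × (5.7 × 10²⁶) × (2.5 × 10⁵) / (2.4 × 10⁸)³
   = 1.4 × 10⁻³ m/s²

1.4 × 10⁻³ m/s²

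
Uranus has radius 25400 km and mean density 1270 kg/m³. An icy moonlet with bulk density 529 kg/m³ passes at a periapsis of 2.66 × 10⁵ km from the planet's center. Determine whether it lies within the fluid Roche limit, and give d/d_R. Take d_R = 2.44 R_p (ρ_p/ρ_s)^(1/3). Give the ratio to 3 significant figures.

outside; d/d_R ≈ 3.21

d_R = 2.44 × (25400 km) × (1270/529)^(1/3) = 82990 km
d/d_R = (2.66 × 10⁵) / (82990) = 3.21
Since d/d_R > 1, the body is outside the Roche limit.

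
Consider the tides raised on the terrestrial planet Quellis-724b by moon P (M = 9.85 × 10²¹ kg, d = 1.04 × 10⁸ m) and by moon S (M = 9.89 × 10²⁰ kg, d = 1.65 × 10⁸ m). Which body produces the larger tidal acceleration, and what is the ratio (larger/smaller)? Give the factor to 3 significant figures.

Moon P, by a factor of ≈ 39.8

Compare M/d³ for the two perturbers:
Moon P: (9.85 × 10²¹) / (1.04 × 10⁸)³ = 8.757 × 10⁻³
Moon S: (9.89 × 10²⁰) / (1.65 × 10⁸)³ = 2.202 × 10⁻⁴
Ratio (larger/smaller) = 39.8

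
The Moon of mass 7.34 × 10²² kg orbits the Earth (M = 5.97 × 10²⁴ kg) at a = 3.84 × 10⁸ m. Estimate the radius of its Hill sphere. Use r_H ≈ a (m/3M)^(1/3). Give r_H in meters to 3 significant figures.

6.15 × 10⁷ m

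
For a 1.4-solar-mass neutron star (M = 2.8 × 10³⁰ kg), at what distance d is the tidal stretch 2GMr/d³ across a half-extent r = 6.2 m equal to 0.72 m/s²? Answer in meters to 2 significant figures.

1.5 × 10⁷ m

2GMr/d³ = a_tidal  ⇒  d = (2GMr / a_tidal)^(1/3)
d = (2 × 6.674×10⁻¹¹ × (2.8 × 10³⁰) × (6.2) / (0.72))^(1/3)
  = 1.5 × 10⁷ m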